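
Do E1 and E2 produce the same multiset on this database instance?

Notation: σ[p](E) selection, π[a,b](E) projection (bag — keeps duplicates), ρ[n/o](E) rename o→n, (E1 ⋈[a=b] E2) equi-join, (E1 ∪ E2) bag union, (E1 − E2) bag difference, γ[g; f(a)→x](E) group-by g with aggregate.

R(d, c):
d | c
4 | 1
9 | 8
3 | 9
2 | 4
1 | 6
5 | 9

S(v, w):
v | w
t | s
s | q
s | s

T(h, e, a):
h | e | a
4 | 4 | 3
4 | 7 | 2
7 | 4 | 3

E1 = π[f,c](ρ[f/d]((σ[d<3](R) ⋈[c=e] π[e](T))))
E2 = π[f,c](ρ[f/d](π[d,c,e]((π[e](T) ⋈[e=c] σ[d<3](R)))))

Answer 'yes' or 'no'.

E1 stepwise |·|:
  R → 6
  σ[d<3](R) → 2
  T → 3
  π[e](T) → 3
  (σ[d<3](R) ⋈[c=e] π[e](T)) → 2
  ρ[f/d]((σ[d<3](R) ⋈[c=e] π[e](T))) → 2
  π[f,c](ρ[f/d]((σ[d<3](R) ⋈[c=e] π[e](T)))) → 2
E2 stepwise |·|:
  T → 3
  π[e](T) → 3
  R → 6
  σ[d<3](R) → 2
  (π[e](T) ⋈[e=c] σ[d<3](R)) → 2
  π[d,c,e]((π[e](T) ⋈[e=c] σ[d<3](R))) → 2
  ρ[f/d](π[d,c,e]((π[e](T) ⋈[e=c] σ[d<3](R)))) → 2
  π[f,c](ρ[f/d](π[d,c,e]((π[e](T) ⋈[e=c] σ[d<3](R))))) → 2

E1 and E2 produce the same multiset:
f | c
2 | 4
2 | 4

yes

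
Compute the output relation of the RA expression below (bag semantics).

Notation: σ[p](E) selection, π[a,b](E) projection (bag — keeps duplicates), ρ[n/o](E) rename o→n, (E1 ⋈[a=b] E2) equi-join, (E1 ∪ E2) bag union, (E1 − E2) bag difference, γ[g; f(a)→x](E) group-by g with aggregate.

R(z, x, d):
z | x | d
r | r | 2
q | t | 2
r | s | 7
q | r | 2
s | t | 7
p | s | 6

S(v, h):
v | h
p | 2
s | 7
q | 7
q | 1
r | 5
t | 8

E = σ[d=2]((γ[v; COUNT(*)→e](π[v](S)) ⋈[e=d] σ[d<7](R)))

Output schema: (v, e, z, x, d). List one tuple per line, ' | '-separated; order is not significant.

Stepwise |·|:
  S → 6
  π[v](S) → 6
  γ[v; COUNT(*)→e](π[v](S)) → 5
  R → 6
  σ[d<7](R) → 4
  (γ[v; COUNT(*)→e](π[v](S)) ⋈[e=d] σ[d<7](R)) → 3
  σ[d=2]((γ[v; COUNT(*)→e](π[v](S)) ⋈[e=d] σ[d<7](R))) → 3

== RESULT ==
v | e | z | x | d
q | 2 | q | r | 2
q | 2 | q | t | 2
q | 2 | r | r | 2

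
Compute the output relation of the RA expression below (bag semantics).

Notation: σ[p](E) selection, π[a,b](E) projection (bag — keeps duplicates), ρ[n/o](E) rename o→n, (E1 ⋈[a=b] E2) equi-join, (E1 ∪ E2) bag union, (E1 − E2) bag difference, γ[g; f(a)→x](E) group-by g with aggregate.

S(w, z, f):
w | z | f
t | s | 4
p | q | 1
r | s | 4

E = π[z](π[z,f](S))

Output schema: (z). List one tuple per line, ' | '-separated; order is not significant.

Row counts bottom-up:
  S → 3
  π[z,f](S) → 3
  π[z](π[z,f](S)) → 3

== RESULT ==
z
q
s
s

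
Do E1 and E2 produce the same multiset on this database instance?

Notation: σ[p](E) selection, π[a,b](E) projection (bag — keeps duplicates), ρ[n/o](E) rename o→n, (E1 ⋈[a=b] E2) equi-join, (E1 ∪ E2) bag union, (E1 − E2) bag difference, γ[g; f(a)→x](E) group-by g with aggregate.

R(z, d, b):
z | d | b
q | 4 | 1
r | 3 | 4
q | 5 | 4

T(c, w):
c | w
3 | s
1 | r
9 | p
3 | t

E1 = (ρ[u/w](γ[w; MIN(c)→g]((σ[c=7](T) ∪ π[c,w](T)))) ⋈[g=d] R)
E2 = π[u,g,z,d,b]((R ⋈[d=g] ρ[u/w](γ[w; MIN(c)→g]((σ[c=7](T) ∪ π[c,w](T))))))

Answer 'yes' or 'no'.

E1 subexpression sizes:
  T → 4
  σ[c=7](T) → 0
  T → 4
  π[c,w](T) → 4
  (σ[c=7](T) ∪ π[c,w](T)) → 4
  γ[w; MIN(c)→g]((σ[c=7](T) ∪ π[c,w](T))) → 4
  ρ[u/w](γ[w; MIN(c)→g]((σ[c=7](T) ∪ π[c,w](T)))) → 4
  R → 3
  (ρ[u/w](γ[w; MIN(c)→g]((σ[c=7](T) ∪ π[c,w](T)))) ⋈[g=d] R) → 2
E2 subexpression sizes:
  R → 3
  T → 4
  σ[c=7](T) → 0
  T → 4
  π[c,w](T) → 4
  (σ[c=7](T) ∪ π[c,w](T)) → 4
  γ[w; MIN(c)→g]((σ[c=7](T) ∪ π[c,w](T))) → 4
  ρ[u/w](γ[w; MIN(c)→g]((σ[c=7](T) ∪ π[c,w](T)))) → 4
  (R ⋈[d=g] ρ[u/w](γ[w; MIN(c)→g]((σ[c=7](T) ∪ π[c,w](T))))) → 2
  π[u,g,z,d,b]((R ⋈[d=g] ρ[u/w](γ[w; MIN(c)→g]((σ[c=7](T) ∪ π[c,w](T)))))) → 2

E1 and E2 produce the same multiset:
u | g | z | d | b
s | 3 | r | 3 | 4
t | 3 | r | 3 | 4

yes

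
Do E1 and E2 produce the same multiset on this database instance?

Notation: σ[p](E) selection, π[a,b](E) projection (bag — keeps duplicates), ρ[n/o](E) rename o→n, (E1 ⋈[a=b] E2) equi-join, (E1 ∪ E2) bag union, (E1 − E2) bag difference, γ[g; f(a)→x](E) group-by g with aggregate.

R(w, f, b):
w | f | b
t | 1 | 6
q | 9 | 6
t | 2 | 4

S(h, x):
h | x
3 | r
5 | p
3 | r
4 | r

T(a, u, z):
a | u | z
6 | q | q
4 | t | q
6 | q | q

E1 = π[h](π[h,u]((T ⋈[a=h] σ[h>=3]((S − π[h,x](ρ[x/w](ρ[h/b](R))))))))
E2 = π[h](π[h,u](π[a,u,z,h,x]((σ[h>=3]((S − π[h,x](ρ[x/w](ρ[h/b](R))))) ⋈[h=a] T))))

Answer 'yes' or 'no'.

E1 row counts bottom-up:
  T → 3
  S → 4
  R → 3
  ρ[h/b](R) → 3
  ρ[x/w](ρ[h/b](R)) → 3
  π[h,x](ρ[x/w](ρ[h/b](R))) → 3
  (S − π[h,x](ρ[x/w](ρ[h/b](R)))) → 4
  σ[h>=3]((S − π[h,x](ρ[x/w](ρ[h/b](R))))) → 4
  (T ⋈[a=h] σ[h>=3]((S − π[h,x](ρ[x/w](ρ[h/b](R)))))) → 1
  π[h,u]((T ⋈[a=h] σ[h>=3]((S − π[h,x](ρ[x/w](ρ[h/b](R))))))) → 1
  π[h](π[h,u]((T ⋈[a=h] σ[h>=3]((S − π[h,x](ρ[x/w](ρ[h/b](R)))))))) → 1
E2 row counts bottom-up:
  S → 4
  R → 3
  ρ[h/b](R) → 3
  ρ[x/w](ρ[h/b](R)) → 3
  π[h,x](ρ[x/w](ρ[h/b](R))) → 3
  (S − π[h,x](ρ[x/w](ρ[h/b](R)))) → 4
  σ[h>=3]((S − π[h,x](ρ[x/w](ρ[h/b](R))))) → 4
  T → 3
  (σ[h>=3]((S − π[h,x](ρ[x/w](ρ[h/b](R))))) ⋈[h=a] T) → 1
  π[a,u,z,h,x]((σ[h>=3]((S − π[h,x](ρ[x/w](ρ[h/b](R))))) ⋈[h=a] T)) → 1
  π[h,u](π[a,u,z,h,x]((σ[h>=3]((S − π[h,x](ρ[x/w](ρ[h/b](R))))) ⋈[h=a] T))) → 1
  π[h](π[h,u](π[a,u,z,h,x]((σ[h>=3]((S − π[h,x](ρ[x/w](ρ[h/b](R))))) ⋈[h=a] T)))) → 1

E1 and E2 produce the same multiset:
h
4

yes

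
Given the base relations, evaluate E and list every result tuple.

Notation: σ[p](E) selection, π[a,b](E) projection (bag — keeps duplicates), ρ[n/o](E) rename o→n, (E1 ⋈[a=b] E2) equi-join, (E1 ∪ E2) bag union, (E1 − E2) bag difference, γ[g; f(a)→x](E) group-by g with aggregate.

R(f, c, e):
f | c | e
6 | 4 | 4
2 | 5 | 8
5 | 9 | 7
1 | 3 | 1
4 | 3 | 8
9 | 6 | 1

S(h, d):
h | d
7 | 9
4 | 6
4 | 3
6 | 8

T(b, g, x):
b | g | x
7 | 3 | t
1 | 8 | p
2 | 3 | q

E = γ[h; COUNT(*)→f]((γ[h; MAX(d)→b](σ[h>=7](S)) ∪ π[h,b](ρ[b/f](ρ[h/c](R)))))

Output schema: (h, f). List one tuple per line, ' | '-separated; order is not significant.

Subexpression sizes:
  S → 4
  σ[h>=7](S) → 1
  γ[h; MAX(d)→b](σ[h>=7](S)) → 1
  R → 6
  ρ[h/c](R) → 6
  ρ[b/f](ρ[h/c](R)) → 6
  π[h,b](ρ[b/f](ρ[h/c](R))) → 6
  (γ[h; MAX(d)→b](σ[h>=7](S)) ∪ π[h,b](ρ[b/f](ρ[h/c](R)))) → 7
  γ[h; COUNT(*)→f]((γ[h; MAX(d)→b](σ[h>=7](S)) ∪ π[h,b](ρ[b/f](ρ[h/c](R))))) → 6

== RESULT ==
h | f
3 | 2
4 | 1
5 | 1
6 | 1
7 | 1
9 | 1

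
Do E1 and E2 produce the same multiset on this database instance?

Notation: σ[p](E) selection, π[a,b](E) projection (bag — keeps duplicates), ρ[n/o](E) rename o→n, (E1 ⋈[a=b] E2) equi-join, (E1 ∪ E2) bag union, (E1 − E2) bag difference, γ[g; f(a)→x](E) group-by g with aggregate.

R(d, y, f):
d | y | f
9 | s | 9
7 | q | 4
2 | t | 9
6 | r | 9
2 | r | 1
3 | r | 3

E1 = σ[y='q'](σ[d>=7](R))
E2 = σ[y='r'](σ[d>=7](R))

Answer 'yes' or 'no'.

E1 row counts bottom-up:
  R → 6
  σ[d>=7](R) → 2
  σ[y='q'](σ[d>=7](R)) → 1
E2 row counts bottom-up:
  R → 6
  σ[d>=7](R) → 2
  σ[y='r'](σ[d>=7](R)) → 0

E1 result:
d | y | f
7 | q | 4
E2 result:
d | y | f
(0 rows)
Witness: (7, 'q', 4) appears 1× in E1 but 0× in E2.

no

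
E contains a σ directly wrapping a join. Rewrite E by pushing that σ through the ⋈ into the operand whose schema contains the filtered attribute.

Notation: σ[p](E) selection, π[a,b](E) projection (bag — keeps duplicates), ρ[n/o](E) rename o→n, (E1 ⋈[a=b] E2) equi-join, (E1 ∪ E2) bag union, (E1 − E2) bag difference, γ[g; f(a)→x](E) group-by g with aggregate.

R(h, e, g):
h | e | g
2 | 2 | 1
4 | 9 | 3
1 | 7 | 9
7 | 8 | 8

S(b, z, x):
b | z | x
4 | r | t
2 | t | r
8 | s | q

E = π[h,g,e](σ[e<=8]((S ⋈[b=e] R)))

σ filters on e, owned by the right side.
E' = π[h,g,e]((S ⋈[b=e] σ[e<=8](R)))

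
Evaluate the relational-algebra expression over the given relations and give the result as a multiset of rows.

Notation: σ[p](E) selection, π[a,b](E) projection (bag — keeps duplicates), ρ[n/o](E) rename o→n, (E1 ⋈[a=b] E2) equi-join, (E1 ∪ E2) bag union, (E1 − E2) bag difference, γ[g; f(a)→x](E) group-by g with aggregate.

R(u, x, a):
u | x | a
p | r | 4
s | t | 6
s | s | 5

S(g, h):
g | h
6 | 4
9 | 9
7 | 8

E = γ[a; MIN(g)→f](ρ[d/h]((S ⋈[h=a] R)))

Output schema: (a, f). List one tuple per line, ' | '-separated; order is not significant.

Per-node cardinality:
  S → 3
  R → 3
  (S ⋈[h=a] R) → 1
  ρ[d/h]((S ⋈[h=a] R)) → 1
  γ[a; MIN(g)→f](ρ[d/h]((S ⋈[h=a] R))) → 1

== RESULT ==
a | f
4 | 6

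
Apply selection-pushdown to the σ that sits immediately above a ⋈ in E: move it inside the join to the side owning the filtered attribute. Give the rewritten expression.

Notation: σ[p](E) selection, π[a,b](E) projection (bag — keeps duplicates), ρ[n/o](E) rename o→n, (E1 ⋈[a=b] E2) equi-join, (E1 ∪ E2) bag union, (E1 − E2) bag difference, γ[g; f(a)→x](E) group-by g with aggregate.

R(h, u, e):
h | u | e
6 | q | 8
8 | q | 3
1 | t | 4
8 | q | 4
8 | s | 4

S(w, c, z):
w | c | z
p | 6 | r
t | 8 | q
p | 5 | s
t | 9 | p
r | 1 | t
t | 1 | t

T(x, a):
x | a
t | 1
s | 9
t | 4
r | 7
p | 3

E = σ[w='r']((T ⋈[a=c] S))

σ filters on w, owned by the right side.
E' = (T ⋈[a=c] σ[w='r'](S))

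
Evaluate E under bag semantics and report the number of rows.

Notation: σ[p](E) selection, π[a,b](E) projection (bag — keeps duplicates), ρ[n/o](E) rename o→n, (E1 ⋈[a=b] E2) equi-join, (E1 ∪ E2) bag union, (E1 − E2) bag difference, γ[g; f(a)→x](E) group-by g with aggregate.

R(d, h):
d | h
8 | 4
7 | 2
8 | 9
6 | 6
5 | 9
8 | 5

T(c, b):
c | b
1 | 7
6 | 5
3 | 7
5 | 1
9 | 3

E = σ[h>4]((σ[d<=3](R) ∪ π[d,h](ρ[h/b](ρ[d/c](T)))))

Stepwise |·|:
  R → 6
  σ[d<=3](R) → 0
  T → 5
  ρ[d/c](T) → 5
  ρ[h/b](ρ[d/c](T)) → 5
  π[d,h](ρ[h/b](ρ[d/c](T))) → 5
  (σ[d<=3](R) ∪ π[d,h](ρ[h/b](ρ[d/c](T)))) → 5
  σ[h>4]((σ[d<=3](R) ∪ π[d,h](ρ[h/b](ρ[d/c](T))))) → 3

|E| = 3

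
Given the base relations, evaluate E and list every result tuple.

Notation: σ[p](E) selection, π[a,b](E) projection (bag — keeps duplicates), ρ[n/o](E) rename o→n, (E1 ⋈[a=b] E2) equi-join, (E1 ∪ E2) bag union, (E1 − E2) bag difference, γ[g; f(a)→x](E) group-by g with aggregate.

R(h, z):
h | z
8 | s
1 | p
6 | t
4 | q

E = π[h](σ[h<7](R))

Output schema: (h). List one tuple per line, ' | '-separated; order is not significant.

Subexpression sizes:
  R → 4
  σ[h<7](R) → 3
  π[h](σ[h<7](R)) → 3

== RESULT ==
h
1
4
6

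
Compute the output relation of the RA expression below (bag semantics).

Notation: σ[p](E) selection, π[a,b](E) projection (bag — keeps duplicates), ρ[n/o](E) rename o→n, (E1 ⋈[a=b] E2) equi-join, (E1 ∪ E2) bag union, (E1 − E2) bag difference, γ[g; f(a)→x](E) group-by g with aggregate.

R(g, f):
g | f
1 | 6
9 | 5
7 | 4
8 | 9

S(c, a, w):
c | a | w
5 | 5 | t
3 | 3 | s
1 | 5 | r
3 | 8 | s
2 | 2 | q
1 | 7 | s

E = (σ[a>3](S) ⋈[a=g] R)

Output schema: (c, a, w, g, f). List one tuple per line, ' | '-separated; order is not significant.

Row counts bottom-up:
  S → 6
  σ[a>3](S) → 4
  R → 4
  (σ[a>3](S) ⋈[a=g] R) → 2

== RESULT ==
c | a | w | g | f
1 | 7 | s | 7 | 4
3 | 8 | s | 8 | 9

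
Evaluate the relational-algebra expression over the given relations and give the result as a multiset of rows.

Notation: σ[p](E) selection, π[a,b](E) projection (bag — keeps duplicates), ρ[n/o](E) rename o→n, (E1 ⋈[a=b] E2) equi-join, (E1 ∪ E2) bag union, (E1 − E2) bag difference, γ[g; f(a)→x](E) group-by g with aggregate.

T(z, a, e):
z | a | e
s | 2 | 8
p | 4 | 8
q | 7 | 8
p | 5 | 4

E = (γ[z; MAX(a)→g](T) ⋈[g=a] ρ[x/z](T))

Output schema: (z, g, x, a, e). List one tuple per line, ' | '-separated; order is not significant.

Stepwise |·|:
  T → 4
  γ[z; MAX(a)→g](T) → 3
  T → 4
  ρ[x/z](T) → 4
  (γ[z; MAX(a)→g](T) ⋈[g=a] ρ[x/z](T)) → 3

== RESULT ==
z | g | x | a | e
p | 5 | p | 5 | 4
q | 7 | q | 7 | 8
s | 2 | s | 2 | 8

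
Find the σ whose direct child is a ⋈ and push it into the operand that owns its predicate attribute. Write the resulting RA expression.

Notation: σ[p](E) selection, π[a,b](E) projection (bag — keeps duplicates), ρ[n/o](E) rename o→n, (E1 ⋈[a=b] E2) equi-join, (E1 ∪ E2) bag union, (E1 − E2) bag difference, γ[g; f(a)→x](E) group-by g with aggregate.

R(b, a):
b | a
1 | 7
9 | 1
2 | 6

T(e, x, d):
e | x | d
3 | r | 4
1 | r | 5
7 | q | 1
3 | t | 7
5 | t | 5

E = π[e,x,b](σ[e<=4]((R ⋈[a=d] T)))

σ filters on e, owned by the right side.
E' = π[e,x,b]((R ⋈[a=d] σ[e<=4](T)))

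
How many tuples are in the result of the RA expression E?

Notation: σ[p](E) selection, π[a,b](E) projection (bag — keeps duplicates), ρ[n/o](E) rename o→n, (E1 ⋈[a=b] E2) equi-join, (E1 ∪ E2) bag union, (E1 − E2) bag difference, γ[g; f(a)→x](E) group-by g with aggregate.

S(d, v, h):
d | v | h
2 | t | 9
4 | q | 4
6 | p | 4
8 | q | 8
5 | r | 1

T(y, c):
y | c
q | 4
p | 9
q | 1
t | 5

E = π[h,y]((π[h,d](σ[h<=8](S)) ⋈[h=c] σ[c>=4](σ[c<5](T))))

Row counts bottom-up:
  S → 5
  σ[h<=8](S) → 4
  π[h,d](σ[h<=8](S)) → 4
  T → 4
  σ[c<5](T) → 2
  σ[c>=4](σ[c<5](T)) → 1
  (π[h,d](σ[h<=8](S)) ⋈[h=c] σ[c>=4](σ[c<5](T))) → 2
  π[h,y]((π[h,d](σ[h<=8](S)) ⋈[h=c] σ[c>=4](σ[c<5](T)))) → 2

|E| = 2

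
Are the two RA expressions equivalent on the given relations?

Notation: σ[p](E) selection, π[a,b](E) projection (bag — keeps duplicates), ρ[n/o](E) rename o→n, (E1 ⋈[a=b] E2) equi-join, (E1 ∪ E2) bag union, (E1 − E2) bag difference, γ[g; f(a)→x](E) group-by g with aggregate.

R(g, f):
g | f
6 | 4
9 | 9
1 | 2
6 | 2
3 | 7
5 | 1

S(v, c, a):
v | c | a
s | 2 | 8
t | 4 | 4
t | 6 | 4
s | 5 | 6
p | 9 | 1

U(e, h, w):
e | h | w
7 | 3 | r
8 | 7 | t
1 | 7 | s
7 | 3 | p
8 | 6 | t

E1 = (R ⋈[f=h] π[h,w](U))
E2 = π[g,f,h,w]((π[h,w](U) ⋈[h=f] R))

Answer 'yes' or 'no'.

E1 per-node cardinality:
  R → 6
  U → 5
  π[h,w](U) → 5
  (R ⋈[f=h] π[h,w](U)) → 2
E2 per-node cardinality:
  U → 5
  π[h,w](U) → 5
  R → 6
  (π[h,w](U) ⋈[h=f] R) → 2
  π[g,f,h,w]((π[h,w](U) ⋈[h=f] R)) → 2

E1 and E2 produce the same multiset:
g | f | h | w
3 | 7 | 7 | s
3 | 7 | 7 | t

yes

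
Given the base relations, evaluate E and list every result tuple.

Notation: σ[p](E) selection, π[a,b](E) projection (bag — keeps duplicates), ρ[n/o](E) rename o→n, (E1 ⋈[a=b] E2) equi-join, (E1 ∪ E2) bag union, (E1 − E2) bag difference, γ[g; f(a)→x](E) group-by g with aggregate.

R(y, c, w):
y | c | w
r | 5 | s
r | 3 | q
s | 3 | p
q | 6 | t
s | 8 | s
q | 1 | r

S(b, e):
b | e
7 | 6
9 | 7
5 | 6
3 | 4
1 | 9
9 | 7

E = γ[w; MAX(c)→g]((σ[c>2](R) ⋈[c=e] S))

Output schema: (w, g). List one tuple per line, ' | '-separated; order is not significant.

Row counts bottom-up:
  R → 6
  σ[c>2](R) → 5
  S → 6
  (σ[c>2](R) ⋈[c=e] S) → 2
  γ[w; MAX(c)→g]((σ[c>2](R) ⋈[c=e] S)) → 1

== RESULT ==
w | g
t | 6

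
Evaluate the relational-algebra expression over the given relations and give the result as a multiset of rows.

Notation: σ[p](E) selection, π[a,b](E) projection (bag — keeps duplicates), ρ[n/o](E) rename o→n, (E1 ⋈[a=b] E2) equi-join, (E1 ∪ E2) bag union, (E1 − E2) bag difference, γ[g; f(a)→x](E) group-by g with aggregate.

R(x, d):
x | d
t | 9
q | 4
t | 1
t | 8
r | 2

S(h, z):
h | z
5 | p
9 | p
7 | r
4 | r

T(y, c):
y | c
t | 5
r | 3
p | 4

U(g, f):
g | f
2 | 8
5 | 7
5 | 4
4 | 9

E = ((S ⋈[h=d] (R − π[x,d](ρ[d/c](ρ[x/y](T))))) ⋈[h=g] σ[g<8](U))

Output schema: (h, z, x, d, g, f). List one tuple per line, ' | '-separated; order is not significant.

Stepwise |·|:
  S → 4
  R → 5
  T → 3
  ρ[x/y](T) → 3
  ρ[d/c](ρ[x/y](T)) → 3
  π[x,d](ρ[d/c](ρ[x/y](T))) → 3
  (R − π[x,d](ρ[d/c](ρ[x/y](T)))) → 5
  (S ⋈[h=d] (R − π[x,d](ρ[d/c](ρ[x/y](T))))) → 2
  U → 4
  σ[g<8](U) → 4
  ((S ⋈[h=d] (R − π[x,d](ρ[d/c](ρ[x/y](T))))) ⋈[h=g] σ[g<8](U)) → 1

== RESULT ==
h | z | x | d | g | f
4 | r | q | 4 | 4 | 9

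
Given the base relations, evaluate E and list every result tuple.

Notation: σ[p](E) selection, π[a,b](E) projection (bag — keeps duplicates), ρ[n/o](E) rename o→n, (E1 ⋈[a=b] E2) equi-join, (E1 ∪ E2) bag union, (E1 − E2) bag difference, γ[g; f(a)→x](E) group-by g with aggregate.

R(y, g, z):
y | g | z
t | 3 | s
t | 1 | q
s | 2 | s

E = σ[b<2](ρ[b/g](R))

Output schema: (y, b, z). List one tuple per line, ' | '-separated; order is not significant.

Subexpression sizes:
  R → 3
  ρ[b/g](R) → 3
  σ[b<2](ρ[b/g](R)) → 1

== RESULT ==
y | b | z
t | 1 | q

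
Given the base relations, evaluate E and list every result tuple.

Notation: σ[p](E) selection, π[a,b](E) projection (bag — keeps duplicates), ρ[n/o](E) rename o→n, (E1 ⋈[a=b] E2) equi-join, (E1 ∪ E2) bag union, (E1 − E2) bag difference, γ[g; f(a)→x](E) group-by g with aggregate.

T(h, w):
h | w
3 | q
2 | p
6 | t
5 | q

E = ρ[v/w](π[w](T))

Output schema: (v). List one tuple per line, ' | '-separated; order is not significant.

Stepwise |·|:
  T → 4
  π[w](T) → 4
  ρ[v/w](π[w](T)) → 4

== RESULT ==
v
p
q
q
t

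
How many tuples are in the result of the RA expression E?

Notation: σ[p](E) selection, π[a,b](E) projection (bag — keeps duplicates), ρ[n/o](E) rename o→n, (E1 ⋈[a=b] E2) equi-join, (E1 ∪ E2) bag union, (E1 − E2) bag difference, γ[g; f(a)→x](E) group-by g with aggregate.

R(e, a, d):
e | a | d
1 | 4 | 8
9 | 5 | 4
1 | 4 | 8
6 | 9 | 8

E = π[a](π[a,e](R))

Row counts bottom-up:
  R → 4
  π[a,e](R) → 4
  π[a](π[a,e](R)) → 4

|E| = 4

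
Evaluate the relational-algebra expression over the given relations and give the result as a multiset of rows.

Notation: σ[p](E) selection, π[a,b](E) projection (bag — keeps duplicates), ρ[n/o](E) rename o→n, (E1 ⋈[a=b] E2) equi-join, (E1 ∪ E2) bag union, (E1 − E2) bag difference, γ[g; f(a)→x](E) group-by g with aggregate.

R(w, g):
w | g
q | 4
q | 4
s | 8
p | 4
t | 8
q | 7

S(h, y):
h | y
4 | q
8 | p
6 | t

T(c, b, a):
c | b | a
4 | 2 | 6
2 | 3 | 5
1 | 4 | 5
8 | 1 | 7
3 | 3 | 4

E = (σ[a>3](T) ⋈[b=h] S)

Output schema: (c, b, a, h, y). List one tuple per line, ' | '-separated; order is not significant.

Stepwise |·|:
  T → 5
  σ[a>3](T) → 5
  S → 3
  (σ[a>3](T) ⋈[b=h] S) → 1

== RESULT ==
c | b | a | h | y
1 | 4 | 5 | 4 | q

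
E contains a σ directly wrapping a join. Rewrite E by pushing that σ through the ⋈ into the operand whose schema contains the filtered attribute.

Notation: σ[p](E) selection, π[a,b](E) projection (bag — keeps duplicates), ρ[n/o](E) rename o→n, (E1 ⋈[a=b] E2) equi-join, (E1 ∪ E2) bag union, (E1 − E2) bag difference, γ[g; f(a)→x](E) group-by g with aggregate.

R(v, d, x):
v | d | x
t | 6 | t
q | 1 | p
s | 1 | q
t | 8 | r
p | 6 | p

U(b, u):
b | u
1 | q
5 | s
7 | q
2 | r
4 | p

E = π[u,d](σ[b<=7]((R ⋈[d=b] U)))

σ filters on b, owned by the right side.
E' = π[u,d]((R ⋈[d=b] σ[b<=7](U)))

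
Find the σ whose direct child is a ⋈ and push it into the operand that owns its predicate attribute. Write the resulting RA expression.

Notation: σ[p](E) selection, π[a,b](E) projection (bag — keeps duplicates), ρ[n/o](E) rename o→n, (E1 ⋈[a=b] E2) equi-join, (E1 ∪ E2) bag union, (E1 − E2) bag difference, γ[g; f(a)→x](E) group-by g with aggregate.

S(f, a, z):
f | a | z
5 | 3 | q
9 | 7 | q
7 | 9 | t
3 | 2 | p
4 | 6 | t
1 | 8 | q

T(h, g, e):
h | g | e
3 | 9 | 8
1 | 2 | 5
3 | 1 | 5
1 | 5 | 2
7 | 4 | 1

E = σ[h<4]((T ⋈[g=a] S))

σ filters on h, owned by the left side.
E' = (σ[h<4](T) ⋈[g=a] S)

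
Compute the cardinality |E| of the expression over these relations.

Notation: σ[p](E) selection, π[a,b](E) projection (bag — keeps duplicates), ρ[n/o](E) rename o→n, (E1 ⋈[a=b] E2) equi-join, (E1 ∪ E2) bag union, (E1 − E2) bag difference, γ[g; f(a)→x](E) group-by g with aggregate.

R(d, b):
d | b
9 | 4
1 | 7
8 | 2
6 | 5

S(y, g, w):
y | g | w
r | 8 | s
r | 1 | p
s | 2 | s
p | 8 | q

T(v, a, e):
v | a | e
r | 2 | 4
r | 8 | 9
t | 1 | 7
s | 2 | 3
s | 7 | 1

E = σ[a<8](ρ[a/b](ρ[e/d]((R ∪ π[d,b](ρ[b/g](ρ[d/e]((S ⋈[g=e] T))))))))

Row counts bottom-up:
  R → 4
  S → 4
  T → 5
  (S ⋈[g=e] T) → 1
  ρ[d/e]((S ⋈[g=e] T)) → 1
  ρ[b/g](ρ[d/e]((S ⋈[g=e] T))) → 1
  π[d,b](ρ[b/g](ρ[d/e]((S ⋈[g=e] T)))) → 1
  (R ∪ π[d,b](ρ[b/g](ρ[d/e]((S ⋈[g=e] T))))) → 5
  ρ[e/d]((R ∪ π[d,b](ρ[b/g](ρ[d/e]((S ⋈[g=e] T)))))) → 5
  ρ[a/b](ρ[e/d]((R ∪ π[d,b](ρ[b/g](ρ[d/e]((S ⋈[g=e] T))))))) → 5
  σ[a<8](ρ[a/b](ρ[e/d]((R ∪ π[d,b](ρ[b/g](ρ[d/e]((S ⋈[g=e] T)))))))) → 5

|E| = 5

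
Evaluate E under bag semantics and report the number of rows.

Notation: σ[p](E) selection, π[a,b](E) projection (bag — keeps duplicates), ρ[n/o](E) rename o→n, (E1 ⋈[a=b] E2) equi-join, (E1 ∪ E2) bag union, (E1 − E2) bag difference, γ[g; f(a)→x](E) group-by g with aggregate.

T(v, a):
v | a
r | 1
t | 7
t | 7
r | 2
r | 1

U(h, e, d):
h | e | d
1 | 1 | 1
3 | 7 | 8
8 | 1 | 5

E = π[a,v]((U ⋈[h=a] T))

Subexpression sizes:
  U → 3
  T → 5
  (U ⋈[h=a] T) → 2
  π[a,v]((U ⋈[h=a] T)) → 2

|E| = 2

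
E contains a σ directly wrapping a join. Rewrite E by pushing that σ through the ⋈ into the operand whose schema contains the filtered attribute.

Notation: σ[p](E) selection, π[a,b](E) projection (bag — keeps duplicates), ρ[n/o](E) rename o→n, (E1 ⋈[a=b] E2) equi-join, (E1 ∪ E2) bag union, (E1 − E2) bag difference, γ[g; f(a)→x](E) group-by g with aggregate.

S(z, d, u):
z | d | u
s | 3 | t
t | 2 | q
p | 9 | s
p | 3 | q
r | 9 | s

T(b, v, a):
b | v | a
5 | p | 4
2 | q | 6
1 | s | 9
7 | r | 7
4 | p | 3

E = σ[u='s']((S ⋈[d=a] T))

σ filters on u, owned by the left side.
E' = (σ[u='s'](S) ⋈[d=a] T)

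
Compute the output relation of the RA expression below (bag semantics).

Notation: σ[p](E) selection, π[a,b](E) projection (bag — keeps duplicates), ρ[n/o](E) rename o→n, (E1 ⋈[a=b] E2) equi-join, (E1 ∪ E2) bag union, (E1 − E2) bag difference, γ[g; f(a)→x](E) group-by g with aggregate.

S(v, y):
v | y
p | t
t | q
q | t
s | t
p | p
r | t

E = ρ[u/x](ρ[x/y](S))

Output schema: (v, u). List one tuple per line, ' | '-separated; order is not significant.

Row counts bottom-up:
  S → 6
  ρ[x/y](S) → 6
  ρ[u/x](ρ[x/y](S)) → 6

== RESULT ==
v | u
p | p
p | t
q | t
r | t
s | t
t | q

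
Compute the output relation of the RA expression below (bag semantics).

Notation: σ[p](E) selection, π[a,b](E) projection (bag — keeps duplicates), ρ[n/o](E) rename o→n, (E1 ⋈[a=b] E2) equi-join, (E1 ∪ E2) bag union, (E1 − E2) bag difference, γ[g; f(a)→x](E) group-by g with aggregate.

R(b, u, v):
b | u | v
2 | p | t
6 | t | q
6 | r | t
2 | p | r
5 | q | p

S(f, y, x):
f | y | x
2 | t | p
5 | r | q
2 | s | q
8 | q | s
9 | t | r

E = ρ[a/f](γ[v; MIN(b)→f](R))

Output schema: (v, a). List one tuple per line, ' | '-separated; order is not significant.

Subexpression sizes:
  R → 5
  γ[v; MIN(b)→f](R) → 4
  ρ[a/f](γ[v; MIN(b)→f](R)) → 4

== RESULT ==
v | a
p | 5
q | 6
r | 2
t | 2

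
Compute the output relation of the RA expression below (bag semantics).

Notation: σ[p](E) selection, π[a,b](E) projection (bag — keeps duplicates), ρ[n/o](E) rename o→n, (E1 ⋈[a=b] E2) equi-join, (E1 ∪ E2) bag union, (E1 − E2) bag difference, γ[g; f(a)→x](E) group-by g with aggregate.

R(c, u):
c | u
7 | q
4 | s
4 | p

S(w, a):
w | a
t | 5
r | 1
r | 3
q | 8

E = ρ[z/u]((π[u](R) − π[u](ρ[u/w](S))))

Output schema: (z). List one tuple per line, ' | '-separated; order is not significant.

Subexpression sizes:
  R → 3
  π[u](R) → 3
  S → 4
  ρ[u/w](S) → 4
  π[u](ρ[u/w](S)) → 4
  (π[u](R) − π[u](ρ[u/w](S))) → 2
  ρ[z/u]((π[u](R) − π[u](ρ[u/w](S)))) → 2

== RESULT ==
z
p
s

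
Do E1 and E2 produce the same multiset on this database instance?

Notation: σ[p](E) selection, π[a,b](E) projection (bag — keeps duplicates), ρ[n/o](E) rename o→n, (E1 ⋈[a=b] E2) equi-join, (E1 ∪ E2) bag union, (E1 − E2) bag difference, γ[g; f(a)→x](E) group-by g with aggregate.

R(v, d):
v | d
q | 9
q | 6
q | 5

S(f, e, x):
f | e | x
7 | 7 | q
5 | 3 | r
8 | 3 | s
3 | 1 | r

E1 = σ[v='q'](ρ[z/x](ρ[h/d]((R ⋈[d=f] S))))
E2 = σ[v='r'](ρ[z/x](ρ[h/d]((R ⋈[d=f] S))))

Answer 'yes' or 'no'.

E1 per-node cardinality:
  R → 3
  S → 4
  (R ⋈[d=f] S) → 1
  ρ[h/d]((R ⋈[d=f] S)) → 1
  ρ[z/x](ρ[h/d]((R ⋈[d=f] S))) → 1
  σ[v='q'](ρ[z/x](ρ[h/d]((R ⋈[d=f] S)))) → 1
E2 per-node cardinality:
  R → 3
  S → 4
  (R ⋈[d=f] S) → 1
  ρ[h/d]((R ⋈[d=f] S)) → 1
  ρ[z/x](ρ[h/d]((R ⋈[d=f] S))) → 1
  σ[v='r'](ρ[z/x](ρ[h/d]((R ⋈[d=f] S)))) → 0

E1 result:
v | h | f | e | z
q | 5 | 5 | 3 | r
E2 result:
v | h | f | e | z
(0 rows)
Witness: ('q', 5, 5, 3, 'r') appears 1× in E1 but 0× in E2.

no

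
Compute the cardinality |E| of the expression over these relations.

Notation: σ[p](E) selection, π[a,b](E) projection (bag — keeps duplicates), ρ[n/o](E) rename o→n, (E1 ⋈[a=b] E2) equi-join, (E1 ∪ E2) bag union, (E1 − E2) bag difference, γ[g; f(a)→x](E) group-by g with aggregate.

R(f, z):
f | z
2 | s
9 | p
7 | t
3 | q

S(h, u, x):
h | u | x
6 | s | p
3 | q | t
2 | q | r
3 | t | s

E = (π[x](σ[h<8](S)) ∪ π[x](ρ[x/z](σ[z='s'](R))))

Per-node cardinality:
  S → 4
  σ[h<8](S) → 4
  π[x](σ[h<8](S)) → 4
  R → 4
  σ[z='s'](R) → 1
  ρ[x/z](σ[z='s'](R)) → 1
  π[x](ρ[x/z](σ[z='s'](R))) → 1
  (π[x](σ[h<8](S)) ∪ π[x](ρ[x/z](σ[z='s'](R)))) → 5

|E| = 5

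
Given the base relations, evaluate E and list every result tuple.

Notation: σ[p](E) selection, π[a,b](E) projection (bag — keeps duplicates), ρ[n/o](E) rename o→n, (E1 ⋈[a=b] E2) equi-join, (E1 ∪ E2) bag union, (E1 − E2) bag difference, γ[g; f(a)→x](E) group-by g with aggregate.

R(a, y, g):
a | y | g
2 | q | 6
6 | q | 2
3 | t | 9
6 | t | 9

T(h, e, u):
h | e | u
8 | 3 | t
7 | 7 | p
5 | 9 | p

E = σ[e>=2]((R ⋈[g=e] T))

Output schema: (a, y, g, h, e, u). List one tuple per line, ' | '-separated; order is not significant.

Stepwise |·|:
  R → 4
  T → 3
  (R ⋈[g=e] T) → 2
  σ[e>=2]((R ⋈[g=e] T)) → 2

== RESULT ==
a | y | g | h | e | u
3 | t | 9 | 5 | 9 | p
6 | t | 9 | 5 | 9 | p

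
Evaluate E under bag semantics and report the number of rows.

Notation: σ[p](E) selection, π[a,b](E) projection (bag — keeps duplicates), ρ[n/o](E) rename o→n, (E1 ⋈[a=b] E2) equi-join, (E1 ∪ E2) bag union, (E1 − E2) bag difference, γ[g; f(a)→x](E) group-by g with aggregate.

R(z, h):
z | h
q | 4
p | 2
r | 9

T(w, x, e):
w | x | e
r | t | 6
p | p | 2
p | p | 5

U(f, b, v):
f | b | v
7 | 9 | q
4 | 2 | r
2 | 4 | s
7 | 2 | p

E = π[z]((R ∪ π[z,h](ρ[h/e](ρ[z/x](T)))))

Per-node cardinality:
  R → 3
  T → 3
  ρ[z/x](T) → 3
  ρ[h/e](ρ[z/x](T)) → 3
  π[z,h](ρ[h/e](ρ[z/x](T))) → 3
  (R ∪ π[z,h](ρ[h/e](ρ[z/x](T)))) → 6
  π[z]((R ∪ π[z,h](ρ[h/e](ρ[z/x](T))))) → 6

|E| = 6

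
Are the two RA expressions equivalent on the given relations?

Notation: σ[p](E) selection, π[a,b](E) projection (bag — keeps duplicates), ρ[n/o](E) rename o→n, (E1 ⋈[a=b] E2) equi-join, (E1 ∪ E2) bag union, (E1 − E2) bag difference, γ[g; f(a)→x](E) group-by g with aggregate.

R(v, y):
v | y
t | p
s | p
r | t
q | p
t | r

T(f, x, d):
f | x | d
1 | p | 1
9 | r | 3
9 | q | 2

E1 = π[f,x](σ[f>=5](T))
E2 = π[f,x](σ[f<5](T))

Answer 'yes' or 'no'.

E1 per-node cardinality:
  T → 3
  σ[f>=5](T) → 2
  π[f,x](σ[f>=5](T)) → 2
E2 per-node cardinality:
  T → 3
  σ[f<5](T) → 1
  π[f,x](σ[f<5](T)) → 1

E1 result:
f | x
9 | q
9 | r
E2 result:
f | x
1 | p
Witness: (9, 'r') appears 1× in E1 but 0× in E2.

no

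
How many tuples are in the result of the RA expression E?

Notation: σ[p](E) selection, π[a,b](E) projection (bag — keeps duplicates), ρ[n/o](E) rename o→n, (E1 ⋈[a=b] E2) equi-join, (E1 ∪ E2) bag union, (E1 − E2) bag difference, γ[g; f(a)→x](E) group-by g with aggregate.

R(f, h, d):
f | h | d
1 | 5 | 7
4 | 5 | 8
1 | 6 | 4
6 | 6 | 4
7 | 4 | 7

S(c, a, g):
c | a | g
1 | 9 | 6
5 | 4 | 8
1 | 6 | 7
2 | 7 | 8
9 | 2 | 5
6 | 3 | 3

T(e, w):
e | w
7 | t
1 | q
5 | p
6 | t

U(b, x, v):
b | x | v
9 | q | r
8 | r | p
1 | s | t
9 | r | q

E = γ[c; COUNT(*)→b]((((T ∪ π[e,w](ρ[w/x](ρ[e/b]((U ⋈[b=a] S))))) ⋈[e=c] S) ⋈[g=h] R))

Row counts bottom-up:
  T → 4
  U → 4
  S → 6
  (U ⋈[b=a] S) → 2
  ρ[e/b]((U ⋈[b=a] S)) → 2
  ρ[w/x](ρ[e/b]((U ⋈[b=a] S))) → 2
  π[e,w](ρ[w/x](ρ[e/b]((U ⋈[b=a] S)))) → 2
  (T ∪ π[e,w](ρ[w/x](ρ[e/b]((U ⋈[b=a] S))))) → 6
  S → 6
  ((T ∪ π[e,w](ρ[w/x](ρ[e/b]((U ⋈[b=a] S))))) ⋈[e=c] S) → 6
  R → 5
  (((T ∪ π[e,w](ρ[w/x](ρ[e/b]((U ⋈[b=a] S))))) ⋈[e=c] S) ⋈[g=h] R) → 6
  γ[c; COUNT(*)→b]((((T ∪ π[e,w](ρ[w/x](ρ[e/b]((U ⋈[b=a] S))))) ⋈[e=c] S) ⋈[g=h] R)) → 2

|E| = 2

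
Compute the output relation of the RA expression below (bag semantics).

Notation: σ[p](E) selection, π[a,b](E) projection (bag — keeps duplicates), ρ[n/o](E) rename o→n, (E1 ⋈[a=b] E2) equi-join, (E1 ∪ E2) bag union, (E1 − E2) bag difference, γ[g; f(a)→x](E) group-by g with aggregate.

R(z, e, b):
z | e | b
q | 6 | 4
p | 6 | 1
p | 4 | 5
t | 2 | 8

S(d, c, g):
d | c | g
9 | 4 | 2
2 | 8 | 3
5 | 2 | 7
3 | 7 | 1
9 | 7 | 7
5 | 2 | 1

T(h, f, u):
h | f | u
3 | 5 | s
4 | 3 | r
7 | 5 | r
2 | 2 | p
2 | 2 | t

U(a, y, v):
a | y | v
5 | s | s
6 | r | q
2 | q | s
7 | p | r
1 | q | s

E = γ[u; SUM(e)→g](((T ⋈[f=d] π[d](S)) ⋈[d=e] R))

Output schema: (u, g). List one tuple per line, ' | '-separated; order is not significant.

Per-node cardinality:
  T → 5
  S → 6
  π[d](S) → 6
  (T ⋈[f=d] π[d](S)) → 7
  R → 4
  ((T ⋈[f=d] π[d](S)) ⋈[d=e] R) → 2
  γ[u; SUM(e)→g](((T ⋈[f=d] π[d](S)) ⋈[d=e] R)) → 2

== RESULT ==
u | g
p | 2
t | 2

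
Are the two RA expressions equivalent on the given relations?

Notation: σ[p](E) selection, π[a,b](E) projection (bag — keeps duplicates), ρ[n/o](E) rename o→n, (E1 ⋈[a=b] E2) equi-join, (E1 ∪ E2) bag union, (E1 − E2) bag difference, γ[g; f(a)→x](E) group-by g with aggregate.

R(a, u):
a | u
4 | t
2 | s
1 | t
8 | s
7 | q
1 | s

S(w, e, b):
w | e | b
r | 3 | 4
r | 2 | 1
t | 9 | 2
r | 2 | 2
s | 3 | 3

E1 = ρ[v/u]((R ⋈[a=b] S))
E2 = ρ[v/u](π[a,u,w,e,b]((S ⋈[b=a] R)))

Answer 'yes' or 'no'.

E1 stepwise |·|:
  R → 6
  S → 5
  (R ⋈[a=b] S) → 5
  ρ[v/u]((R ⋈[a=b] S)) → 5
E2 stepwise |·|:
  S → 5
  R → 6
  (S ⋈[b=a] R) → 5
  π[a,u,w,e,b]((S ⋈[b=a] R)) → 5
  ρ[v/u](π[a,u,w,e,b]((S ⋈[b=a] R))) → 5

E1 and E2 produce the same multiset:
a | v | w | e | b
1 | s | r | 2 | 1
1 | t | r | 2 | 1
2 | s | r | 2 | 2
2 | s | t | 9 | 2
4 | t | r | 3 | 4

yes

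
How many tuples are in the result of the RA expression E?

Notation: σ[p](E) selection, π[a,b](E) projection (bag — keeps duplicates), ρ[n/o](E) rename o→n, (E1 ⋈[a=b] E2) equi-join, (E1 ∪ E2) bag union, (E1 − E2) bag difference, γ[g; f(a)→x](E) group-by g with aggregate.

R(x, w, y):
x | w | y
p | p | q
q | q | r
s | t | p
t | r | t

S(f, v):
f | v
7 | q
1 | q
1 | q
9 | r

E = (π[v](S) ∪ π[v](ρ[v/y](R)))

Row counts bottom-up:
  S → 4
  π[v](S) → 4
  R → 4
  ρ[v/y](R) → 4
  π[v](ρ[v/y](R)) → 4
  (π[v](S) ∪ π[v](ρ[v/y](R))) → 8

|E| = 8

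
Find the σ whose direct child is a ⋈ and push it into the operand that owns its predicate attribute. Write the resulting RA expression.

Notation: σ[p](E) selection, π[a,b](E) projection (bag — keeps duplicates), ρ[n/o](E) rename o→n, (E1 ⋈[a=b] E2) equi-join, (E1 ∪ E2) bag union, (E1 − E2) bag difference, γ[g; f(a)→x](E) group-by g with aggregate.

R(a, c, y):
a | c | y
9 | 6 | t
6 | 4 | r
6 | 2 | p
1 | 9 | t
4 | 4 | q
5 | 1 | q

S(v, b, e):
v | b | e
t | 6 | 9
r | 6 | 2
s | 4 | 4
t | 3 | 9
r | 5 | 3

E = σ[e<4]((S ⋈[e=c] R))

σ filters on e, owned by the left side.
E' = (σ[e<4](S) ⋈[e=c] R)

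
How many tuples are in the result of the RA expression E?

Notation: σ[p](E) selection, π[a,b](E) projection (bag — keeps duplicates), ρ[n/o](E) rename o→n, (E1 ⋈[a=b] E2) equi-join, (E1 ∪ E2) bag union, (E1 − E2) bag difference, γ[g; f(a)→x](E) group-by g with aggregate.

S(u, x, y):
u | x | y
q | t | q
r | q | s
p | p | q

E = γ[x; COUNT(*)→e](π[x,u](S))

Subexpression sizes:
  S → 3
  π[x,u](S) → 3
  γ[x; COUNT(*)→e](π[x,u](S)) → 3

|E| = 3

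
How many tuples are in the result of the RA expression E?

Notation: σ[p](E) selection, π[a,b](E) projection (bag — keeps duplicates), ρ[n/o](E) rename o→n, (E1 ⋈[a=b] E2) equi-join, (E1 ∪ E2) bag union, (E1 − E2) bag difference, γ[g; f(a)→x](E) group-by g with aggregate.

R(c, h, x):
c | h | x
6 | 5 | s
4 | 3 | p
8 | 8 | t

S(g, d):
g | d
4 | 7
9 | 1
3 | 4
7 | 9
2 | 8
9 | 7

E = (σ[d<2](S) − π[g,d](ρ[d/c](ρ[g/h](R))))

Row counts bottom-up:
  S → 6
  σ[d<2](S) → 1
  R → 3
  ρ[g/h](R) → 3
  ρ[d/c](ρ[g/h](R)) → 3
  π[g,d](ρ[d/c](ρ[g/h](R))) → 3
  (σ[d<2](S) − π[g,d](ρ[d/c](ρ[g/h](R)))) → 1

|E| = 1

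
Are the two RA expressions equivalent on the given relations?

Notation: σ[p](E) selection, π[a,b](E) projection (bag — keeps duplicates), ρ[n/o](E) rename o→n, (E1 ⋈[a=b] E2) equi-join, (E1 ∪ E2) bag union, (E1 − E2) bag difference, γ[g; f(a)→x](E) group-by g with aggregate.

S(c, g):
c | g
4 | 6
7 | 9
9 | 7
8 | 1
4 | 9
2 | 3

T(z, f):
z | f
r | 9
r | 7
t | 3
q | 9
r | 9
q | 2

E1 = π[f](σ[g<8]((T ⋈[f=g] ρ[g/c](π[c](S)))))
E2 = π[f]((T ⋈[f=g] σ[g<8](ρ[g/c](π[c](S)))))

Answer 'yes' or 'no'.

E1 stepwise |·|:
  T → 6
  S → 6
  π[c](S) → 6
  ρ[g/c](π[c](S)) → 6
  (T ⋈[f=g] ρ[g/c](π[c](S))) → 5
  σ[g<8]((T ⋈[f=g] ρ[g/c](π[c](S)))) → 2
  π[f](σ[g<8]((T ⋈[f=g] ρ[g/c](π[c](S))))) → 2
E2 stepwise |·|:
  T → 6
  S → 6
  π[c](S) → 6
  ρ[g/c](π[c](S)) → 6
  σ[g<8](ρ[g/c](π[c](S))) → 4
  (T ⋈[f=g] σ[g<8](ρ[g/c](π[c](S)))) → 2
  π[f]((T ⋈[f=g] σ[g<8](ρ[g/c](π[c](S))))) → 2

E1 and E2 produce the same multiset:
f
2
7

yes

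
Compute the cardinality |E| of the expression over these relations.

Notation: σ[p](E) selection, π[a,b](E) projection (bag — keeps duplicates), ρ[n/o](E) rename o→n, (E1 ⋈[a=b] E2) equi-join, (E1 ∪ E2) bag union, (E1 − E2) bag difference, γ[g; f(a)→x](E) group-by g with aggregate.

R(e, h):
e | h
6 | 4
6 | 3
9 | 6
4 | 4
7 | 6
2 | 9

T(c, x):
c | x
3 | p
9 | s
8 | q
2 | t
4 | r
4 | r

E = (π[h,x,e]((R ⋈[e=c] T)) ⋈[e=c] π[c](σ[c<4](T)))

Stepwise |·|:
  R → 6
  T → 6
  (R ⋈[e=c] T) → 4
  π[h,x,e]((R ⋈[e=c] T)) → 4
  T → 6
  σ[c<4](T) → 2
  π[c](σ[c<4](T)) → 2
  (π[h,x,e]((R ⋈[e=c] T)) ⋈[e=c] π[c](σ[c<4](T))) → 1

|E| = 1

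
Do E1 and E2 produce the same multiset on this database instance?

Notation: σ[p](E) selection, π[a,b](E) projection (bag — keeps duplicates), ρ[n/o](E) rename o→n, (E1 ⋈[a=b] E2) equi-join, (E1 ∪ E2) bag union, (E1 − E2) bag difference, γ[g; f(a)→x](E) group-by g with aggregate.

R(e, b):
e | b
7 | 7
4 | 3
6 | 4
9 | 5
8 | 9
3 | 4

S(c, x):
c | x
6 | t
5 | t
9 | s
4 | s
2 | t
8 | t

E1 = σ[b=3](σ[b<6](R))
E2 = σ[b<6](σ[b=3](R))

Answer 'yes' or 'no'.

E1 stepwise |·|:
  R → 6
  σ[b<6](R) → 4
  σ[b=3](σ[b<6](R)) → 1
E2 stepwise |·|:
  R → 6
  σ[b=3](R) → 1
  σ[b<6](σ[b=3](R)) → 1

E1 and E2 produce the same multiset:
e | b
4 | 3

yes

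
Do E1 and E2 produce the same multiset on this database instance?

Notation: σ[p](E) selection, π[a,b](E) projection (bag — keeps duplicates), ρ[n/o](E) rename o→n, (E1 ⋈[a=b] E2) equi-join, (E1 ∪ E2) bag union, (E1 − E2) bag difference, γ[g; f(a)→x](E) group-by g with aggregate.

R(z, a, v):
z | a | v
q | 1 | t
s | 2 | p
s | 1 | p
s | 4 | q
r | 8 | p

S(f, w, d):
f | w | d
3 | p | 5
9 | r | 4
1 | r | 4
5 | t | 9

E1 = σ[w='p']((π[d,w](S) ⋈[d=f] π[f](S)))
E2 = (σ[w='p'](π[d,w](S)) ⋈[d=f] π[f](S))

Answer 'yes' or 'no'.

E1 row counts bottom-up:
  S → 4
  π[d,w](S) → 4
  S → 4
  π[f](S) → 4
  (π[d,w](S) ⋈[d=f] π[f](S)) → 2
  σ[w='p']((π[d,w](S) ⋈[d=f] π[f](S))) → 1
E2 row counts bottom-up:
  S → 4
  π[d,w](S) → 4
  σ[w='p'](π[d,w](S)) → 1
  S → 4
  π[f](S) → 4
  (σ[w='p'](π[d,w](S)) ⋈[d=f] π[f](S)) → 1

E1 and E2 produce the same multiset:
d | w | f
5 | p | 5

yes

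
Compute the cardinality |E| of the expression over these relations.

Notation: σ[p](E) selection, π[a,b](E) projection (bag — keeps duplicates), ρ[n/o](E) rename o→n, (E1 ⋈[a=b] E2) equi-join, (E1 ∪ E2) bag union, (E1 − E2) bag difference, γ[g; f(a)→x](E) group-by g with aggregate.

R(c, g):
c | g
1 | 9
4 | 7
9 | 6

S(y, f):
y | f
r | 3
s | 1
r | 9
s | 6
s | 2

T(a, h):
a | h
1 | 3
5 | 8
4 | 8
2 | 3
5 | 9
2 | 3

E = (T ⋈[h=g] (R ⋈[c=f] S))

Per-node cardinality:
  T → 6
  R → 3
  S → 5
  (R ⋈[c=f] S) → 2
  (T ⋈[h=g] (R ⋈[c=f] S)) → 1

|E| = 1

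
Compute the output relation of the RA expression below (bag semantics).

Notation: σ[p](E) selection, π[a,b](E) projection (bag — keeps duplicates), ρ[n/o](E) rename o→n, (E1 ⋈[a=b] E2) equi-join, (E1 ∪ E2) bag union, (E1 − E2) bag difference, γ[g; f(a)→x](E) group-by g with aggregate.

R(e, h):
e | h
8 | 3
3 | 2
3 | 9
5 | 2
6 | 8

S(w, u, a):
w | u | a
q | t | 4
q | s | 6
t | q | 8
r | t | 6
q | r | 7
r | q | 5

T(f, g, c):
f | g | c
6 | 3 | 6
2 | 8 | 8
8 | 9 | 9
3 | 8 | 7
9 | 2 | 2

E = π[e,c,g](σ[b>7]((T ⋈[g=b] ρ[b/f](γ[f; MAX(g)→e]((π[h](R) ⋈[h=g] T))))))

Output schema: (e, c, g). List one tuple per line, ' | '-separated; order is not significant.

Per-node cardinality:
  T → 5
  R → 5
  π[h](R) → 5
  T → 5
  (π[h](R) ⋈[h=g] T) → 6
  γ[f; MAX(g)→e]((π[h](R) ⋈[h=g] T)) → 5
  ρ[b/f](γ[f; MAX(g)→e]((π[h](R) ⋈[h=g] T))) → 5
  (T ⋈[g=b] ρ[b/f](γ[f; MAX(g)→e]((π[h](R) ⋈[h=g] T)))) → 5
  σ[b>7]((T ⋈[g=b] ρ[b/f](γ[f; MAX(g)→e]((π[h](R) ⋈[h=g] T))))) → 3
  π[e,c,g](σ[b>7]((T ⋈[g=b] ρ[b/f](γ[f; MAX(g)→e]((π[h](R) ⋈[h=g] T)))))) → 3

== RESULT ==
e | c | g
2 | 9 | 9
9 | 7 | 8
9 | 8 | 8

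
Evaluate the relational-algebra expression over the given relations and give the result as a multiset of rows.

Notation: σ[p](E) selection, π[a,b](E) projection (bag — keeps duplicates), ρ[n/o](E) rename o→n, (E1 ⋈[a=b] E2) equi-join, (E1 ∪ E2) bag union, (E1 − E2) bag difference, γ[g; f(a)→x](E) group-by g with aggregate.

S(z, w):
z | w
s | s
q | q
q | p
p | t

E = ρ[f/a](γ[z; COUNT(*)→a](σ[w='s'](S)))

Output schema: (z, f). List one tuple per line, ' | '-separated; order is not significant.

Stepwise |·|:
  S → 4
  σ[w='s'](S) → 1
  γ[z; COUNT(*)→a](σ[w='s'](S)) → 1
  ρ[f/a](γ[z; COUNT(*)→a](σ[w='s'](S))) → 1

== RESULT ==
z | f
s | 1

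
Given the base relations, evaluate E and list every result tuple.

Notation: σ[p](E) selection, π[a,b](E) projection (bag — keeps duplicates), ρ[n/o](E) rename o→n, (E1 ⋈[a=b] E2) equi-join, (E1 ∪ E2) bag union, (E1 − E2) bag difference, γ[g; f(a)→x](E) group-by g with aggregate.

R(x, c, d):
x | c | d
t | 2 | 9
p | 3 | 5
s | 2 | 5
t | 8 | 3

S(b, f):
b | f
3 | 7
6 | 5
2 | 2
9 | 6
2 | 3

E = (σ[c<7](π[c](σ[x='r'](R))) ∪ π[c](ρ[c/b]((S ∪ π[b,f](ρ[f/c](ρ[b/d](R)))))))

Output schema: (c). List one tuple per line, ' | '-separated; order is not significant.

Subexpression sizes:
  R → 4
  σ[x='r'](R) → 0
  π[c](σ[x='r'](R)) → 0
  σ[c<7](π[c](σ[x='r'](R))) → 0
  S → 5
  R → 4
  ρ[b/d](R) → 4
  ρ[f/c](ρ[b/d](R)) → 4
  π[b,f](ρ[f/c](ρ[b/d](R))) → 4
  (S ∪ π[b,f](ρ[f/c](ρ[b/d](R)))) → 9
  ρ[c/b]((S ∪ π[b,f](ρ[f/c](ρ[b/d](R))))) → 9
  π[c](ρ[c/b]((S ∪ π[b,f](ρ[f/c](ρ[b/d](R)))))) → 9
  (σ[c<7](π[c](σ[x='r'](R))) ∪ π[c](ρ[c/b]((S ∪ π[b,f](ρ[f/c](ρ[b/d](R))))))) → 9

== RESULT ==
c
2
2
3
3
5
5
6
9
9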